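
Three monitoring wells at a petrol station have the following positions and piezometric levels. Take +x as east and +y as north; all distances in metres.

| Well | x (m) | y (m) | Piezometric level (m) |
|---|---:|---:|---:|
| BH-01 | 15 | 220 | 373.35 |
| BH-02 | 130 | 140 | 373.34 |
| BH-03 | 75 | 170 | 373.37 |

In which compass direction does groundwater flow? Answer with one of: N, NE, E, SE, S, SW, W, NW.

NE

Differences from BH-01: to BH-02 (Δx, Δy, Δh) = (115, -80, -0.01); to BH-03 = (60, -50, +0.02).
Determinant of the coordinate differences = 115·(-50) − 60·(-80) = -950.
∂h/∂x = [(-0.01)·(-50) − (+0.02)·(-80)] / -950 = -0.002211
∂h/∂y = [115·(+0.02) − 60·(-0.01)] / -950 = -0.003053
Flow = −∇h = (+0.002211 east, +0.003053 north), which points northeast.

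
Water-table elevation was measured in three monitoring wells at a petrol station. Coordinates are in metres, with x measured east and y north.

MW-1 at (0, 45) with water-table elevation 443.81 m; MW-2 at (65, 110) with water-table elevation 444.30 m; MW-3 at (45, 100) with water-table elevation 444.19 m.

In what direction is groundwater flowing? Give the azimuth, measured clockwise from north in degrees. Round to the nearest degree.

Taking MW-1 as reference: MW-2−MW-1 = (65, 65, +0.49); MW-3−MW-1 = (45, 55, +0.38).
Determinant of the coordinate differences = 65·55 − 45·65 = 650.
∂h/∂x = [(+0.49)·55 − (+0.38)·65] / 650 = +0.003462
∂h/∂y = [65·(+0.38) − 45·(+0.49)] / 650 = +0.004077
Flow direction (−∇h) has components (-0.003462 E, -0.004077 N).
Azimuth = atan2(E, N) = atan2(-0.003462, -0.004077) = 220.3° ≈ 220°.

220°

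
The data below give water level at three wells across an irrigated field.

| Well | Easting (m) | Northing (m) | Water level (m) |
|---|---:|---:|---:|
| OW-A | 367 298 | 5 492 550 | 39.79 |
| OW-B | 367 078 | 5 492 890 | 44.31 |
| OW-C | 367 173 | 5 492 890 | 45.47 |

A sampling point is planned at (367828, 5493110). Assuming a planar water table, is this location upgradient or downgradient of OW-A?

upgradient

Taking OW-A as reference: OW-B−OW-A = (-220, 340, +4.52); OW-C−OW-A = (-125, 340, +5.68).
Solve a·Δx + b·Δy = Δh: det = (-220)·340 − (-125)·340 = -32300.
∂h/∂x = [(+4.52)·340 − (+5.68)·340] / -32300 = +0.01221
∂h/∂y = [(-220)·(+5.68) − (-125)·(+4.52)] / -32300 = +0.02120
Head at (367828, 5493110) = 39.79 + (+0.01221)·(530) + (+0.02120)·(560) = 58.13 m.
That is higher than the 39.79 m at OW-A, so the point is upgradient.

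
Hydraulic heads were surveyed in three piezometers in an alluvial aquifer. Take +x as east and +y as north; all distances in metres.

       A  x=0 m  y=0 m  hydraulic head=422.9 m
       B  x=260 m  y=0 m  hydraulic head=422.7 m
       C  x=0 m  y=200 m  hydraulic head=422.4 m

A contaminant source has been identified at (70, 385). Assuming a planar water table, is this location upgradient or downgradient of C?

∂h/∂x = (422.7 − 422.9) / (260 − 0) = -0.0007692
∂h/∂y = (422.4 − 422.9) / (200 − 0) = -0.002500
Head at (70, 385) = 422.9 + (-0.0007692)·(70) + (-0.002500)·(385) = 421.88 m.
That is lower than the 422.4 m at C, so the point is downgradient.

downgradient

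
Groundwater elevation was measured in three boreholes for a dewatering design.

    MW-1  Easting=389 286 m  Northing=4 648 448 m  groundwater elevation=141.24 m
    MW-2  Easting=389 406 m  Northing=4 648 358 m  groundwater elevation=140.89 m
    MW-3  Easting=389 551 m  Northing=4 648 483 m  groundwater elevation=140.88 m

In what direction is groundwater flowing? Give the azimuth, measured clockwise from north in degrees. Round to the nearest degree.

138°

Taking MW-1 as reference: MW-2−MW-1 = (120, -90, -0.35); MW-3−MW-1 = (265, 35, -0.36).
Determinant of the coordinate differences = 120·35 − 265·(-90) = 28050.
∂h/∂x = [(-0.35)·35 − (-0.36)·(-90)] / 28050 = -0.001592
∂h/∂y = [120·(-0.36) − 265·(-0.35)] / 28050 = +0.001766
Flow direction (−∇h) has components (+0.001592 E, -0.001766 N).
Azimuth = atan2(E, N) = atan2(+0.001592, -0.001766) = 138.0° ≈ 138°.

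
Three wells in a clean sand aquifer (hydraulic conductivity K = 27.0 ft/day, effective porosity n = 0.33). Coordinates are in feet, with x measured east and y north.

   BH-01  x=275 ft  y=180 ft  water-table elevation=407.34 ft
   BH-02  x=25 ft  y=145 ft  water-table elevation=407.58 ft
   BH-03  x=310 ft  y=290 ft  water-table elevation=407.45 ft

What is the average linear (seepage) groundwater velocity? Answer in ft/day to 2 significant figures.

0.15 ft/day

Taking BH-01 as reference: BH-02−BH-01 = (-250, -35, +0.24); BH-03−BH-01 = (35, 110, +0.11).
Solve a·Δx + b·Δy = Δh: det = (-250)·110 − 35·(-35) = -26275.
∂h/∂x = [(+0.24)·110 − (+0.11)·(-35)] / -26275 = -0.001151
∂h/∂y = [(-250)·(+0.11) − 35·(+0.24)] / -26275 = +0.001366
|∇h| = √(-0.001151² + 0.001366²) = 0.001786
Seepage velocity v = K·i/n = 27.0 × 0.001786 / 0.33 = 0.1461 ft/day.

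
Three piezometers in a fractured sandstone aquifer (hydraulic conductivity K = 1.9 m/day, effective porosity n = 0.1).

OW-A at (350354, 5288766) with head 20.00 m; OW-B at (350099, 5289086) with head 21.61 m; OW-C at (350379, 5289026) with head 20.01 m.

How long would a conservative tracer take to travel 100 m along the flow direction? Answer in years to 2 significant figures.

2.6 years

With h = a·x + b·y + c and OW-A as origin, the differences give:
  (-255)·a + 320·b = +1.61
  25·a + 260·b = +0.01
Eliminate b (×260 and ×320, subtract): -74300·a = 415.400 → a = ∂h/∂x = -0.005591
Back-substitute: b = ∂h/∂y = +0.0005760.
|∇h| = √(-0.005591² + 0.0005760²) = 0.005621
Seepage velocity v = K·i/n = 1.9 × 0.005621 / 0.1 = 0.1068 m/day.
t = 100 / 0.1068 = 936.3 days = 2.56 years.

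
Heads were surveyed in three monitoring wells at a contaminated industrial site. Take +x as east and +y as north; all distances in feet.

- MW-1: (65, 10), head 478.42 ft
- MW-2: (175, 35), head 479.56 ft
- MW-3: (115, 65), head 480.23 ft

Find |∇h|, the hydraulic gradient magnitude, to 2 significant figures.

0.030

With h = a·x + b·y + c and MW-1 as origin, the differences give:
  110·a + 25·b = +1.14
  50·a + 55·b = +1.81
Eliminate b (×55 and ×25, subtract): 4800·a = 17.450 → a = ∂h/∂x = +0.003635
Back-substitute: b = ∂h/∂y = +0.02960.
|∇h| = √(0.003635² + 0.02960²) = 0.02982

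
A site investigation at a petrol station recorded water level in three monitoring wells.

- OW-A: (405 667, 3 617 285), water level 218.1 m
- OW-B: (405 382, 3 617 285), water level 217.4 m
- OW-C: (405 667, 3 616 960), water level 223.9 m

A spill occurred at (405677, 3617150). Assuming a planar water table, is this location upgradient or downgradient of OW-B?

upgradient

∂h/∂x = (217.4 − 218.1) / (405382 − 405667) = +0.002456
∂h/∂y = (223.9 − 218.1) / (3616960 − 3617285) = -0.01785
Head at (405677, 3617150) = 218.1 + (+0.002456)·(10) + (-0.01785)·(-135) = 220.53 m.
That is higher than the 217.4 m at OW-B, so the point is upgradient.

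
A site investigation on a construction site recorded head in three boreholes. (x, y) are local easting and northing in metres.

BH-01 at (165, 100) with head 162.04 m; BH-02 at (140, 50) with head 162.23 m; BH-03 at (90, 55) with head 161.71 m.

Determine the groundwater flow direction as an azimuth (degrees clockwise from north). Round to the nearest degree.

Differences from BH-01: to BH-02 (Δx, Δy, Δh) = (-25, -50, +0.19); to BH-03 = (-75, -45, -0.33).
Solve a·Δx + b·Δy = Δh: det = (-25)·(-45) − (-75)·(-50) = -2625.
∂h/∂x = [(+0.19)·(-45) − (-0.33)·(-50)] / -2625 = +0.009543
∂h/∂y = [(-25)·(-0.33) − (-75)·(+0.19)] / -2625 = -0.008571
Flow direction (−∇h) has components (-0.009543 E, +0.008571 N).
Azimuth = atan2(E, N) = atan2(-0.009543, +0.008571) = 311.9° ≈ 312°.

312°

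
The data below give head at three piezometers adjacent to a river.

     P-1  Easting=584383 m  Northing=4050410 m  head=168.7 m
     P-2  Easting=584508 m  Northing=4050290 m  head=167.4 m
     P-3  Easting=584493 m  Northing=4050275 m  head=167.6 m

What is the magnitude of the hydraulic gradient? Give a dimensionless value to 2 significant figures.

Differences from P-1: to P-2 (Δx, Δy, Δh) = (125, -120, -1.3); to P-3 = (110, -135, -1.1).
Determinant of the coordinate differences = 125·(-135) − 110·(-120) = -3675.
∂h/∂x = [(-1.3)·(-135) − (-1.1)·(-120)] / -3675 = -0.01184
∂h/∂y = [125·(-1.1) − 110·(-1.3)] / -3675 = -0.001497
|∇h| = √(-0.01184² + -0.001497²) = 0.01193

0.012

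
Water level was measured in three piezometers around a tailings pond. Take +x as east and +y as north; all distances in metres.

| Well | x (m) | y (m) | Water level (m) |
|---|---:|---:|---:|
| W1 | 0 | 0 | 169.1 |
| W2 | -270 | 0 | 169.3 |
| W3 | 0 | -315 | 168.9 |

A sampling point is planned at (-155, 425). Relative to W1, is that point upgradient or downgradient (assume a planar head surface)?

∂h/∂x = (169.3 − 169.1) / (-270 − 0) = -0.0007407
∂h/∂y = (168.9 − 169.1) / (-315 − 0) = +0.0006349
Head at (-155, 425) = 169.1 + (-0.0007407)·(-155) + (+0.0006349)·(425) = 169.48 m.
That is higher than the 169.1 m at W1, so the point is upgradient.

upgradient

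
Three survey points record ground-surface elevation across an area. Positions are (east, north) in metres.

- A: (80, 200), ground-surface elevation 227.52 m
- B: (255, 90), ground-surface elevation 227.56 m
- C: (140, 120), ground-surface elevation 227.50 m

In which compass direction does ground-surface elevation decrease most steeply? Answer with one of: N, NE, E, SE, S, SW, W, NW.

With z = a·x + b·y + c and A as origin, the differences give:
  175·a + (-110)·b = +0.04
  60·a + (-80)·b = -0.02
Eliminate b (×(-80) and ×(-110), subtract): -7400·a = -5.400 → a = ∂z/∂x = +0.0007297
Back-substitute: b = ∂z/∂y = +0.0007973.
Steepest decrease is along −∇f = (-0.0007297 E, -0.0007973 N) → southwest.

SW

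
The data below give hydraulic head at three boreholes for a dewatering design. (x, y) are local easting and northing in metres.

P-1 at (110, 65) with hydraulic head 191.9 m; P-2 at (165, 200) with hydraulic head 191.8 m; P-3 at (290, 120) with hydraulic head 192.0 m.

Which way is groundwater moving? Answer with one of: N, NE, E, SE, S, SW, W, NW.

Taking P-1 as reference: P-2−P-1 = (55, 135, -0.1); P-3−P-1 = (180, 55, +0.1).
Solve a·Δx + b·Δy = Δh: det = 55·55 − 180·135 = -21275.
∂h/∂x = [(-0.1)·55 − (+0.1)·135] / -21275 = +0.0008931
∂h/∂y = [55·(+0.1) − 180·(-0.1)] / -21275 = -0.001105
Flow = −∇h = (-0.0008931 east, +0.001105 north), which points northwest.

NW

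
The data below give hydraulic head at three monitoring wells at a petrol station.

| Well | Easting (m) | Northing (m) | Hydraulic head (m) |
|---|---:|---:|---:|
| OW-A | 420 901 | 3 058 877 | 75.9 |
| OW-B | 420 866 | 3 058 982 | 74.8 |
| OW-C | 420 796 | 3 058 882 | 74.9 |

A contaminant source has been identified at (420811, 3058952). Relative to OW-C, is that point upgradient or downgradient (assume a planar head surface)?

downgradient

Differences from OW-A: to OW-B (Δx, Δy, Δh) = (-35, 105, -1.1); to OW-C = (-105, 5, -1.0).
Determinant of the coordinate differences = (-35)·5 − (-105)·105 = 10850.
∂h/∂x = [(-1.1)·5 − (-1.0)·105] / 10850 = +0.009171
∂h/∂y = [(-35)·(-1.0) − (-105)·(-1.1)] / 10850 = -0.007419
Head at (420811, 3058952) = 75.9 + (+0.009171)·(-90) + (-0.007419)·(75) = 74.52 m.
That is lower than the 74.9 m at OW-C, so the point is downgradient.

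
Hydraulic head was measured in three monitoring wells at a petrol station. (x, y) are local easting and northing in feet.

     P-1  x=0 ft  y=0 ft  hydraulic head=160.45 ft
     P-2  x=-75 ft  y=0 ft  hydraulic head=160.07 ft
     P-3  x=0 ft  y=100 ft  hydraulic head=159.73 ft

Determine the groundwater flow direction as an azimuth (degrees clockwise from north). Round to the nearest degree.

325°

∂h/∂x = (160.07 − 160.45) / (-75 − 0) = +0.005067
∂h/∂y = (159.73 − 160.45) / (100 − 0) = -0.007200
Flow direction (−∇h) has components (-0.005067 E, +0.007200 N).
Azimuth = atan2(E, N) = atan2(-0.005067, +0.007200) = 324.9° ≈ 325°.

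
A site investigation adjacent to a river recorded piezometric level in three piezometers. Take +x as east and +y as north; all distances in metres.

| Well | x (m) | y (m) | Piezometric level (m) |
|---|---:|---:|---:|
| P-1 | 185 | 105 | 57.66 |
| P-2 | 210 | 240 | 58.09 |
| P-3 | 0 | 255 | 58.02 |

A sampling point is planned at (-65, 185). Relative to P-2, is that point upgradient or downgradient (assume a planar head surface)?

With h = a·x + b·y + c and P-1 as origin, the differences give:
  25·a + 135·b = +0.43
  (-185)·a + 150·b = +0.36
Eliminate b (×150 and ×135, subtract): 28725·a = 15.900 → a = ∂h/∂x = +0.0005535
Back-substitute: b = ∂h/∂y = +0.003083.
Head at (-65, 185) = 57.66 + (+0.0005535)·(-250) + (+0.003083)·(80) = 57.77 m.
That is lower than the 58.09 m at P-2, so the point is downgradient.

downgradient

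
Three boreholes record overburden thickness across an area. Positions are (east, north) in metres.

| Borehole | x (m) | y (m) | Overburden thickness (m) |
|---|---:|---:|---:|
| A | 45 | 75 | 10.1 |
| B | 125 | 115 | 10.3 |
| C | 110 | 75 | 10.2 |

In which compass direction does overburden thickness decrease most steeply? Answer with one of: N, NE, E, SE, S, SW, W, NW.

Taking A as reference: B−A = (80, 40, +0.2); C−A = (65, 0, +0.1).
Determinant of the coordinate differences = 80·0 − 65·40 = -2600.
∂d/∂x = [(+0.2)·0 − (+0.1)·40] / -2600 = +0.001538
∂d/∂y = [80·(+0.1) − 65·(+0.2)] / -2600 = +0.001923
Steepest decrease is along −∇f = (-0.001538 E, -0.001923 N) → southwest.

SW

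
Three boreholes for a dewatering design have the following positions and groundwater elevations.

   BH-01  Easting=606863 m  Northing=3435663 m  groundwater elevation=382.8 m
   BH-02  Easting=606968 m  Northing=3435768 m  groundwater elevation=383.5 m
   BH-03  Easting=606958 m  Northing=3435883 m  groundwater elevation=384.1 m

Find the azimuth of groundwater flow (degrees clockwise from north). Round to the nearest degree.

Differences from BH-01: to BH-02 (Δx, Δy, Δh) = (105, 105, +0.7); to BH-03 = (95, 220, +1.3).
Determinant of the coordinate differences = 105·220 − 95·105 = 13125.
∂h/∂x = [(+0.7)·220 − (+1.3)·105] / 13125 = +0.001333
∂h/∂y = [105·(+1.3) − 95·(+0.7)] / 13125 = +0.005333
Flow direction (−∇h) has components (-0.001333 E, -0.005333 N).
Azimuth = atan2(E, N) = atan2(-0.001333, -0.005333) = 194.0° ≈ 194°.

194°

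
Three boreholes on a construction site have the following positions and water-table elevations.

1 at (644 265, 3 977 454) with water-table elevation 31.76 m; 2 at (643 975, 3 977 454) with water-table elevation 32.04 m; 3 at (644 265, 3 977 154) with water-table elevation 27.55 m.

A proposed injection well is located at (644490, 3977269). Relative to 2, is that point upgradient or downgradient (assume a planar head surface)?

∂h/∂x = (32.04 − 31.76) / (643975 − 644265) = -0.0009655
∂h/∂y = (27.55 − 31.76) / (3977154 − 3977454) = +0.01403
Head at (644490, 3977269) = 31.76 + (-0.0009655)·(225) + (+0.01403)·(-185) = 28.95 m.
That is lower than the 32.04 m at 2, so the point is downgradient.

downgradient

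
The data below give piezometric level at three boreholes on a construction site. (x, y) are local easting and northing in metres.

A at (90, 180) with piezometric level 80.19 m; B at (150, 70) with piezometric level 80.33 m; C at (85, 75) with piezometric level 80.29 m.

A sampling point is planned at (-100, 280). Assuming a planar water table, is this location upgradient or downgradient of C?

Differences from A: to B (Δx, Δy, Δh) = (60, -110, +0.14); to C = (-5, -105, +0.10).
Solve a·Δx + b·Δy = Δh: det = 60·(-105) − (-5)·(-110) = -6850.
∂h/∂x = [(+0.14)·(-105) − (+0.10)·(-110)] / -6850 = +0.0005401
∂h/∂y = [60·(+0.10) − (-5)·(+0.14)] / -6850 = -0.0009781
Head at (-100, 280) = 80.19 + (+0.0005401)·(-190) + (-0.0009781)·(100) = 79.99 m.
That is lower than the 80.29 m at C, so the point is downgradient.

downgradient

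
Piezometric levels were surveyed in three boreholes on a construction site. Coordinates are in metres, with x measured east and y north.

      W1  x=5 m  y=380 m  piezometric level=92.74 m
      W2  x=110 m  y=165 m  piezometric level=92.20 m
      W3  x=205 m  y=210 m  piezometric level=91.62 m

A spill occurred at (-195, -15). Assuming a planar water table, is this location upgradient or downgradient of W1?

Taking W1 as reference: W2−W1 = (105, -215, -0.54); W3−W1 = (200, -170, -1.12).
Solve a·Δx + b·Δy = Δh: det = 105·(-170) − 200·(-215) = 25150.
∂h/∂x = [(-0.54)·(-170) − (-1.12)·(-215)] / 25150 = -0.005924
∂h/∂y = [105·(-1.12) − 200·(-0.54)] / 25150 = -0.0003817
Head at (-195, -15) = 92.74 + (-0.005924)·(-200) + (-0.0003817)·(-395) = 94.08 m.
That is higher than the 92.74 m at W1, so the point is upgradient.

upgradient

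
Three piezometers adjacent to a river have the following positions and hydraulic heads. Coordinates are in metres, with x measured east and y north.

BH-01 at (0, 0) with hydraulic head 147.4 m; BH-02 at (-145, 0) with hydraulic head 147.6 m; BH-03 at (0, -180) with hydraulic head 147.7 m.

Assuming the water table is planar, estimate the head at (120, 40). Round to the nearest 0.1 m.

147.2 m

∂h/∂x = (147.6 − 147.4) / (-145 − 0) = -0.001379
∂h/∂y = (147.7 − 147.4) / (-180 − 0) = -0.001667
h(120, 40) = 147.4 + (-0.001379)·(120) + (-0.001667)·(40) = 147.4 -0.166 -0.067 = 147.168 m.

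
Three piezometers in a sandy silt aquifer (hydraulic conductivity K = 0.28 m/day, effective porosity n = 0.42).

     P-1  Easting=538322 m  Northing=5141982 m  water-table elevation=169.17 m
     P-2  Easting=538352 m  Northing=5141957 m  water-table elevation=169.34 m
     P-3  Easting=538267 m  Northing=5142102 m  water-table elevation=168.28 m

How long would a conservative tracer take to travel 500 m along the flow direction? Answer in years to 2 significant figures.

260 years

With h = a·x + b·y + c and P-1 as origin, the differences give:
  30·a + (-25)·b = +0.17
  (-55)·a + 120·b = -0.89
Eliminate b (×120 and ×(-25), subtract): 2225·a = -1.850 → a = ∂h/∂x = -0.0008315
Back-substitute: b = ∂h/∂y = -0.007798.
|∇h| = √(-0.0008315² + -0.007798²) = 0.007842
Seepage velocity v = K·i/n = 0.28 × 0.007842 / 0.42 = 0.005228 m/day.
t = 500 / 0.005228 = 9.564e+04 days = 262 years.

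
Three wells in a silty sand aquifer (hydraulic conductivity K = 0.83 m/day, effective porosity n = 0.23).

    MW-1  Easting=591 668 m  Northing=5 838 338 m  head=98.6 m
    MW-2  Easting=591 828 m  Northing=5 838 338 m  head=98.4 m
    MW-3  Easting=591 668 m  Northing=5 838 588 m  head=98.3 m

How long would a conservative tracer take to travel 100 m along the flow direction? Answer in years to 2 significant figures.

44 years

∂h/∂x = (98.4 − 98.6) / (591828 − 591668) = -0.001250
∂h/∂y = (98.3 − 98.6) / (5838588 − 5838338) = -0.001200
|∇h| = √(-0.001250² + -0.001200²) = 0.001733
Seepage velocity v = K·i/n = 0.83 × 0.001733 / 0.23 = 0.006254 m/day.
t = 100 / 0.006254 = 1.599e+04 days = 43.8 years.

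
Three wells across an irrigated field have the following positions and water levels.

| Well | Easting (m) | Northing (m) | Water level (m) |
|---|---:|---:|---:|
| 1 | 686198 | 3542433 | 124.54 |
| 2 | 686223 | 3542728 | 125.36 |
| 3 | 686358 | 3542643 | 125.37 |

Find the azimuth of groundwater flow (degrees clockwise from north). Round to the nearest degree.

213°

With h = a·x + b·y + c and 1 as origin, the differences give:
  25·a + 295·b = +0.82
  160·a + 210·b = +0.83
Eliminate b (×210 and ×295, subtract): -41950·a = -72.650 → a = ∂h/∂x = +0.001732
Back-substitute: b = ∂h/∂y = +0.002633.
Flow direction (−∇h) has components (-0.001732 E, -0.002633 N).
Azimuth = atan2(E, N) = atan2(-0.001732, -0.002633) = 213.3° ≈ 213°.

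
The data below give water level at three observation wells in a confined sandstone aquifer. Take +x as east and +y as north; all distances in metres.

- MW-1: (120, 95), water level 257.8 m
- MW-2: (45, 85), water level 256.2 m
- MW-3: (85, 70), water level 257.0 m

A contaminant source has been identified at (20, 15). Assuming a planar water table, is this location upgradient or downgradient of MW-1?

With h = a·x + b·y + c and MW-1 as origin, the differences give:
  (-75)·a + (-10)·b = -1.6
  (-35)·a + (-25)·b = -0.8
Eliminate b (×(-25) and ×(-10), subtract): 1525·a = 32.00 → a = ∂h/∂x = +0.02098
Back-substitute: b = ∂h/∂y = +0.002623.
Head at (20, 15) = 257.8 + (+0.02098)·(-100) + (+0.002623)·(-80) = 255.49 m.
That is lower than the 257.8 m at MW-1, so the point is downgradient.

downgradient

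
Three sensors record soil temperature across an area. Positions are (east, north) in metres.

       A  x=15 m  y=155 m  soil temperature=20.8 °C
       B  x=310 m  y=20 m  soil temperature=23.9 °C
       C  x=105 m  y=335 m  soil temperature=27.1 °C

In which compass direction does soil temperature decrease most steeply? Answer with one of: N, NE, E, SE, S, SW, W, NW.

SW

Differences from A: to B (Δx, Δy, Δh) = (295, -135, +3.1); to C = (90, 180, +6.3).
Solve a·Δx + b·Δy = ΔT: det = 295·180 − 90·(-135) = 65250.
∂T/∂x = [(+3.1)·180 − (+6.3)·(-135)] / 65250 = +0.02159
∂T/∂y = [295·(+6.3) − 90·(+3.1)] / 65250 = +0.02421
Steepest decrease is along −∇f = (-0.02159 E, -0.02421 N) → southwest.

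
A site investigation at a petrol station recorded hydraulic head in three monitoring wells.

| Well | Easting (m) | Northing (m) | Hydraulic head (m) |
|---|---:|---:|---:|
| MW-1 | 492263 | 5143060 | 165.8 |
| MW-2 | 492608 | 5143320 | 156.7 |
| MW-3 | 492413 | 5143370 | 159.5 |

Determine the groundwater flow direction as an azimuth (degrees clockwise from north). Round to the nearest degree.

056°

With h = a·x + b·y + c and MW-1 as origin, the differences give:
  345·a + 260·b = -9.1
  150·a + 310·b = -6.3
Eliminate b (×310 and ×260, subtract): 67950·a = -1183.00 → a = ∂h/∂x = -0.01741
Back-substitute: b = ∂h/∂y = -0.01190.
Flow direction (−∇h) has components (+0.01741 E, +0.01190 N).
Azimuth = atan2(E, N) = atan2(+0.01741, +0.01190) = 55.7° ≈ 056°.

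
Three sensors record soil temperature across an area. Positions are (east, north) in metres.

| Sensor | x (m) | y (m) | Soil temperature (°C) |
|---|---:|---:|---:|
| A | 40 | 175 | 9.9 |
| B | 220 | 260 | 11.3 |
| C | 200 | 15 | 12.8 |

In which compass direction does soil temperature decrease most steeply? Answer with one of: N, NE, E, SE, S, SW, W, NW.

With T = a·x + b·y + c and A as origin, the differences give:
  180·a + 85·b = +1.4
  160·a + (-160)·b = +2.9
Eliminate b (×(-160) and ×85, subtract): -42400·a = -470.50 → a = ∂T/∂x = +0.01110
Back-substitute: b = ∂T/∂y = -0.007028.
Steepest decrease is along −∇f = (-0.01110 E, +0.007028 N) → northwest.

NW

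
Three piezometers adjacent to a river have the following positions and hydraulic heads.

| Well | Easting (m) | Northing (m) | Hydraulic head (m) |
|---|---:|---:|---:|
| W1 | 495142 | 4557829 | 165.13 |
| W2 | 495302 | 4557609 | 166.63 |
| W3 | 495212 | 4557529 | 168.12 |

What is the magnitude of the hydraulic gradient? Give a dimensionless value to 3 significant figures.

0.0131

Three-point gradient (reference W1): Δ to W2 = (160, -220, +1.50), Δ to W3 = (70, -300, +2.99).
∂h/∂x = -0.006374, ∂h/∂y = -0.01145 (det = -32600).
|∇h| = √(-0.006374² + -0.01145²) = 0.0131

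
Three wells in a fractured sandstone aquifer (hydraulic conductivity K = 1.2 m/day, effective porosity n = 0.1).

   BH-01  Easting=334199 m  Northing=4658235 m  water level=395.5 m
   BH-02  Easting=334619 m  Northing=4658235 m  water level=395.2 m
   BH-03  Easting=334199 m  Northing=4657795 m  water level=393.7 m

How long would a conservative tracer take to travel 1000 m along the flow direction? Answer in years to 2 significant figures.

55 years

∂h/∂x = (395.2 − 395.5) / (334619 − 334199) = -0.0007143
∂h/∂y = (393.7 − 395.5) / (4657795 − 4658235) = +0.004091
|∇h| = √(-0.0007143² + 0.004091²) = 0.004153
Seepage velocity v = K·i/n = 1.2 × 0.004153 / 0.1 = 0.04984 m/day.
t = 1000 / 0.04984 = 2.006e+04 days = 54.9 years.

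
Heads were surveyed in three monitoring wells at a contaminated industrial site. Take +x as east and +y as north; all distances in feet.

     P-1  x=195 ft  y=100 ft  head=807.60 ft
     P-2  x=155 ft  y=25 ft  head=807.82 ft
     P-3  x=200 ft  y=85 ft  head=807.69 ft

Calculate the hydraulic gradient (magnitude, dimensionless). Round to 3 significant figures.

0.00598

Taking P-1 as reference: P-2−P-1 = (-40, -75, +0.22); P-3−P-1 = (5, -15, +0.09).
Determinant of the coordinate differences = (-40)·(-15) − 5·(-75) = 975.
∂h/∂x = [(+0.22)·(-15) − (+0.09)·(-75)] / 975 = +0.003538
∂h/∂y = [(-40)·(+0.09) − 5·(+0.22)] / 975 = -0.004821
|∇h| = √(0.003538² + -0.004821²) = 0.00598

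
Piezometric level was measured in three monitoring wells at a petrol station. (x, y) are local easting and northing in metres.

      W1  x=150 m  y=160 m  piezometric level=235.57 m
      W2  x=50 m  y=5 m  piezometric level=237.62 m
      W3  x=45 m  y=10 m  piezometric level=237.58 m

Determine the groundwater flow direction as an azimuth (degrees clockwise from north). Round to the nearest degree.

Differences from W1: to W2 (Δx, Δy, Δh) = (-100, -155, +2.05); to W3 = (-105, -150, +2.01).
Solve a·Δx + b·Δy = Δh: det = (-100)·(-150) − (-105)·(-155) = -1275.
∂h/∂x = [(+2.05)·(-150) − (+2.01)·(-155)] / -1275 = -0.003176
∂h/∂y = [(-100)·(+2.01) − (-105)·(+2.05)] / -1275 = -0.01118
Flow direction (−∇h) has components (+0.003176 E, +0.01118 N).
Azimuth = atan2(E, N) = atan2(+0.003176, +0.01118) = 15.9° ≈ 016°.

016°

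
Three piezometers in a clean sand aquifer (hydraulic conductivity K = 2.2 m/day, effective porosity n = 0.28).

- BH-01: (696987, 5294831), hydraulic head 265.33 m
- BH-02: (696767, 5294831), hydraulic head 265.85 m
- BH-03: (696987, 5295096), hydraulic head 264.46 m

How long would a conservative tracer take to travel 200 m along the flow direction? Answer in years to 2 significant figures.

∂h/∂x = (265.85 − 265.33) / (696767 − 696987) = -0.002364
∂h/∂y = (264.46 − 265.33) / (5295096 − 5294831) = -0.003283
|∇h| = √(-0.002364² + -0.003283²) = 0.004046
Seepage velocity v = K·i/n = 2.2 × 0.004046 / 0.28 = 0.03179 m/day.
t = 200 / 0.03179 = 6291 days = 17.2 years.

17 years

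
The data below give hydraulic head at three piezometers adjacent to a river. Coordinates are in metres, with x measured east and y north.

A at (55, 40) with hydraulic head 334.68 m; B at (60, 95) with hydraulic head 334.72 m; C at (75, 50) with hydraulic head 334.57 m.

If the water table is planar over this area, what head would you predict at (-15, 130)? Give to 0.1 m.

Taking A as reference: B−A = (5, 55, +0.04); C−A = (20, 10, -0.11).
Determinant of the coordinate differences = 5·10 − 20·55 = -1050.
∂h/∂x = [(+0.04)·10 − (-0.11)·55] / -1050 = -0.006143
∂h/∂y = [5·(-0.11) − 20·(+0.04)] / -1050 = +0.001286
h(-15, 130) = 334.68 + (-0.006143)·(-70) + (+0.001286)·(90) = 334.68 +0.430 +0.116 = 335.226 m.

335.2 m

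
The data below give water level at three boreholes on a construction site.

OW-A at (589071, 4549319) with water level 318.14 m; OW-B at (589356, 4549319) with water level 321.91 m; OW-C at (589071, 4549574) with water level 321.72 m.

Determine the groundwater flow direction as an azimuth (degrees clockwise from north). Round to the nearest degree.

223°

∂h/∂x = (321.91 − 318.14) / (589356 − 589071) = +0.01323
∂h/∂y = (321.72 − 318.14) / (4549574 − 4549319) = +0.01404
Flow direction (−∇h) has components (-0.01323 E, -0.01404 N).
Azimuth = atan2(E, N) = atan2(-0.01323, -0.01404) = 223.3° ≈ 223°.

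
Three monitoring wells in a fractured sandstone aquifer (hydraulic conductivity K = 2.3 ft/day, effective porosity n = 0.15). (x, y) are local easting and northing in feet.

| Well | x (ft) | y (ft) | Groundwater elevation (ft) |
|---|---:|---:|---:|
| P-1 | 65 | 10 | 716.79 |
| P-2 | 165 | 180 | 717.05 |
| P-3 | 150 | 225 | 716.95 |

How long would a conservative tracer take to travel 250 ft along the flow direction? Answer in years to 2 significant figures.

Taking P-1 as reference: P-2−P-1 = (100, 170, +0.26); P-3−P-1 = (85, 215, +0.16).
Solve a·Δx + b·Δy = Δh: det = 100·215 − 85·170 = 7050.
∂h/∂x = [(+0.26)·215 − (+0.16)·170] / 7050 = +0.004071
∂h/∂y = [100·(+0.16) − 85·(+0.26)] / 7050 = -0.0008652
|∇h| = √(0.004071² + -0.0008652²) = 0.004162
Seepage velocity v = K·i/n = 2.3 × 0.004162 / 0.15 = 0.06382 ft/day.
t = 250 / 0.06382 = 3917 days = 10.7 years.

11 years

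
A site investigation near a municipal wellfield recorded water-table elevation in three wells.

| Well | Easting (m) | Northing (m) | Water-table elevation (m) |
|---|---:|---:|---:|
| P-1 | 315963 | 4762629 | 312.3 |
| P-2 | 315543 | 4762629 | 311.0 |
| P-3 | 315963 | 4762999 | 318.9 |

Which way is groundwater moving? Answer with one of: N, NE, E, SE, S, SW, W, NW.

∂h/∂x = (311.0 − 312.3) / (315543 − 315963) = +0.003095
∂h/∂y = (318.9 − 312.3) / (4762999 − 4762629) = +0.01784
Flow = −∇h = (-0.003095 east, -0.01784 north), which points south.

S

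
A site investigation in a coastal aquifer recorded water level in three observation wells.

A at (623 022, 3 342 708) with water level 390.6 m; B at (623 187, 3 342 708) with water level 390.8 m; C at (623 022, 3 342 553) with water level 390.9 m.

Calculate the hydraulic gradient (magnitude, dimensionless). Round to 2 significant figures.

0.0023

∂h/∂x = (390.8 − 390.6) / (623187 − 623022) = +0.001212
∂h/∂y = (390.9 − 390.6) / (3342553 − 3342708) = -0.001935
|∇h| = √(0.001212² + -0.001935²) = 0.002283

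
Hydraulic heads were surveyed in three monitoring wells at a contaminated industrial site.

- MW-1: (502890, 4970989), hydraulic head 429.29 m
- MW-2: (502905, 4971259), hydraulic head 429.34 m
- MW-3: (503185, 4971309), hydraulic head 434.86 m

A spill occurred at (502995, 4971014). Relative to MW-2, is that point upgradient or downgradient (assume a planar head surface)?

upgradient

Three-point gradient (reference MW-1): Δ to MW-2 = (15, 270, +0.05), Δ to MW-3 = (295, 320, +5.57).
∂h/∂x = +0.01988, ∂h/∂y = -0.0009192 (det = -74850).
Head at (502995, 4971014) = 429.29 + (+0.01988)·(105) + (-0.0009192)·(25) = 431.35 m.
That is higher than the 429.34 m at MW-2, so the point is upgradient.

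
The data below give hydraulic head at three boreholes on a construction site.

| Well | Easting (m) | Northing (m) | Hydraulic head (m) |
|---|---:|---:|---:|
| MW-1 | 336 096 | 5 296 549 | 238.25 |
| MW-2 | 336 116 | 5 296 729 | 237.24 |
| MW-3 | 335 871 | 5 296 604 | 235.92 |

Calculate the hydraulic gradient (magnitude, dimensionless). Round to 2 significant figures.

0.011

Three-point gradient (reference MW-1): Δ to MW-2 = (20, 180, -1.01), Δ to MW-3 = (-225, 55, -2.33).
∂h/∂x = +0.008746, ∂h/∂y = -0.006583 (det = 41600).
|∇h| = √(0.008746² + -0.006583²) = 0.01095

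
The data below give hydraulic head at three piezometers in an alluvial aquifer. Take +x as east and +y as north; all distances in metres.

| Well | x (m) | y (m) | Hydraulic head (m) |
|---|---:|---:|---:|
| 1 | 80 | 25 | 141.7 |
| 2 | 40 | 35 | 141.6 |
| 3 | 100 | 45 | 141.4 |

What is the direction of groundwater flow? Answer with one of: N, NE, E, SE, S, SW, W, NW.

N

Taking 1 as reference: 2−1 = (-40, 10, -0.1); 3−1 = (20, 20, -0.3).
Determinant of the coordinate differences = (-40)·20 − 20·10 = -1000.
∂h/∂x = [(-0.1)·20 − (-0.3)·10] / -1000 = -0.0010000
∂h/∂y = [(-40)·(-0.3) − 20·(-0.1)] / -1000 = -0.01400
Flow = −∇h = (+0.0010000 east, +0.01400 north), which points north.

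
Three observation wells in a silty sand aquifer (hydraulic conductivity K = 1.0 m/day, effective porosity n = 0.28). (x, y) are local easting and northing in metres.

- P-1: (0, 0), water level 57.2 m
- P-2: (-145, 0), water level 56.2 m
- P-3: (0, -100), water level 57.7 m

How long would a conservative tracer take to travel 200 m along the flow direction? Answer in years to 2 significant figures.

18 years

∂h/∂x = (56.2 − 57.2) / (-145 − 0) = +0.006897
∂h/∂y = (57.7 − 57.2) / (-100 − 0) = -0.005000
|∇h| = √(0.006897² + -0.005000²) = 0.008519
Seepage velocity v = K·i/n = 1.0 × 0.008519 / 0.28 = 0.03043 m/day.
t = 200 / 0.03043 = 6572 days = 18 years.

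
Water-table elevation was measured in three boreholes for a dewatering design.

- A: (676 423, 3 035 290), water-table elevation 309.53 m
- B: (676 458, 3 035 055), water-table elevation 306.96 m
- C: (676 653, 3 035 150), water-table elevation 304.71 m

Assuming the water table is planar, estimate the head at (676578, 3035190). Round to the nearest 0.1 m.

Differences from A: to B (Δx, Δy, Δh) = (35, -235, -2.57); to C = (230, -140, -4.82).
Solve a·Δx + b·Δy = Δh: det = 35·(-140) − 230·(-235) = 49150.
∂h/∂x = [(-2.57)·(-140) − (-4.82)·(-235)] / 49150 = -0.01573
∂h/∂y = [35·(-4.82) − 230·(-2.57)] / 49150 = +0.008594
h(676578, 3035190) = 309.53 + (-0.01573)·(155) + (+0.008594)·(-100) = 309.53 -2.437 -0.859 = 306.233 m.

306.2 m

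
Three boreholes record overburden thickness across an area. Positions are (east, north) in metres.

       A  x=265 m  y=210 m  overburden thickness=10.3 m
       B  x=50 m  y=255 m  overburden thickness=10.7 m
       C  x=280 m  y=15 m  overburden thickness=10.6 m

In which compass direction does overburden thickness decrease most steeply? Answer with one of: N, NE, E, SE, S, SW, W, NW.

Differences from A: to B (Δx, Δy, Δh) = (-215, 45, +0.4); to C = (15, -195, +0.3).
Determinant of the coordinate differences = (-215)·(-195) − 15·45 = 41250.
∂d/∂x = [(+0.4)·(-195) − (+0.3)·45] / 41250 = -0.002218
∂d/∂y = [(-215)·(+0.3) − 15·(+0.4)] / 41250 = -0.001709
Steepest decrease is along −∇f = (+0.002218 E, +0.001709 N) → northeast.

NE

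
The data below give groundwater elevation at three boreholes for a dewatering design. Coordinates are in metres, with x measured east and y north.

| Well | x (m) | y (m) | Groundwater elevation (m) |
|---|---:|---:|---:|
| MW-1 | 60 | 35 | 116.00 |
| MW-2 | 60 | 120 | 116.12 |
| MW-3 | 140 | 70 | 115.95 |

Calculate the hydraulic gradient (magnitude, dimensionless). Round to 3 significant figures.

0.00188

With h = a·x + b·y + c and MW-1 as origin, the differences give:
  0·a + 85·b = +0.12
  80·a + 35·b = -0.05
Eliminate b (×35 and ×85, subtract): -6800·a = 8.450 → a = ∂h/∂x = -0.001243
Back-substitute: b = ∂h/∂y = +0.001412.
|∇h| = √(-0.001243² + 0.001412²) = 0.001881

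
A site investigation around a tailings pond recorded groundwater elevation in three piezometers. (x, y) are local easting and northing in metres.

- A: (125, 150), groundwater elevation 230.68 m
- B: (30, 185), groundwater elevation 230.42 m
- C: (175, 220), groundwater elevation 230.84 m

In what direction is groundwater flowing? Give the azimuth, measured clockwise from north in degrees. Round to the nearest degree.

265°

With h = a·x + b·y + c and A as origin, the differences give:
  (-95)·a + 35·b = -0.26
  50·a + 70·b = +0.16
Eliminate b (×70 and ×35, subtract): -8400·a = -23.800 → a = ∂h/∂x = +0.002833
Back-substitute: b = ∂h/∂y = +0.0002619.
Flow direction (−∇h) has components (-0.002833 E, -0.0002619 N).
Azimuth = atan2(E, N) = atan2(-0.002833, -0.0002619) = 264.7° ≈ 265°.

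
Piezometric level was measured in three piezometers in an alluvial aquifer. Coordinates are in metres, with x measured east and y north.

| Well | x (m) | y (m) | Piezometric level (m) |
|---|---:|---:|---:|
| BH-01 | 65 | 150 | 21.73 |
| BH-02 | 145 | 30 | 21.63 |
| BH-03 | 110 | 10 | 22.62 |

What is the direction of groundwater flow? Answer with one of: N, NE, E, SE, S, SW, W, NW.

NE

Taking BH-01 as reference: BH-02−BH-01 = (80, -120, -0.10); BH-03−BH-01 = (45, -140, +0.89).
Solve a·Δx + b·Δy = Δh: det = 80·(-140) − 45·(-120) = -5800.
∂h/∂x = [(-0.10)·(-140) − (+0.89)·(-120)] / -5800 = -0.02083
∂h/∂y = [80·(+0.89) − 45·(-0.10)] / -5800 = -0.01305
Flow = −∇h = (+0.02083 east, +0.01305 north), which points northeast.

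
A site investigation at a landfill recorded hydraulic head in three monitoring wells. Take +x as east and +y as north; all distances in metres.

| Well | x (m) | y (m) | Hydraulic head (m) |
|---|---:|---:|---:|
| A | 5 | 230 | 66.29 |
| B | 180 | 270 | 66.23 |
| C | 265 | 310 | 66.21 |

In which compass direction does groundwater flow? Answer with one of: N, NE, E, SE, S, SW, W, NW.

With h = a·x + b·y + c and A as origin, the differences give:
  175·a + 40·b = -0.06
  260·a + 80·b = -0.08
Eliminate b (×80 and ×40, subtract): 3600·a = -1.600 → a = ∂h/∂x = -0.0004444
Back-substitute: b = ∂h/∂y = +0.0004444.
Flow = −∇h = (+0.0004444 east, -0.0004444 north), which points southeast.

SE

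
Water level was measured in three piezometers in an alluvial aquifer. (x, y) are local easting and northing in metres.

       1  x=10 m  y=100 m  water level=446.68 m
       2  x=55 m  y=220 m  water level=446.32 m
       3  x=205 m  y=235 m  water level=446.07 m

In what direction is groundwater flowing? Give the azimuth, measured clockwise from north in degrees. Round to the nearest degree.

030°

Taking 1 as reference: 2−1 = (45, 120, -0.36); 3−1 = (195, 135, -0.61).
Determinant of the coordinate differences = 45·135 − 195·120 = -17325.
∂h/∂x = [(-0.36)·135 − (-0.61)·120] / -17325 = -0.001420
∂h/∂y = [45·(-0.61) − 195·(-0.36)] / -17325 = -0.002468
Flow direction (−∇h) has components (+0.001420 E, +0.002468 N).
Azimuth = atan2(E, N) = atan2(+0.001420, +0.002468) = 29.9° ≈ 030°.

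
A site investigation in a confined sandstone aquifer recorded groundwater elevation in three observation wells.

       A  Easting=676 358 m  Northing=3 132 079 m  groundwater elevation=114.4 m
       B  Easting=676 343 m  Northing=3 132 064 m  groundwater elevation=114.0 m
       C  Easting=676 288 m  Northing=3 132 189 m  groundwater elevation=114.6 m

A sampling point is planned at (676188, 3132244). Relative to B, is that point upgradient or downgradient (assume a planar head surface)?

downgradient

Three-point gradient (reference A): Δ to B = (-15, -15, -0.4), Δ to C = (-70, 110, +0.2).
∂h/∂x = +0.01519, ∂h/∂y = +0.01148 (det = -2700).
Head at (676188, 3132244) = 114.4 + (+0.01519)·(-170) + (+0.01148)·(165) = 113.71 m.
That is lower than the 114.0 m at B, so the point is downgradient.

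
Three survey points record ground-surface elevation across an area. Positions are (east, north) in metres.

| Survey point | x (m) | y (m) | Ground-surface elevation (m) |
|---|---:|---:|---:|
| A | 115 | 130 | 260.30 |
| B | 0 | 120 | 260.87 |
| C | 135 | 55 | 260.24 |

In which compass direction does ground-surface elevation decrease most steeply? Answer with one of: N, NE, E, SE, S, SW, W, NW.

E

Differences from A: to B (Δx, Δy, Δh) = (-115, -10, +0.57); to C = (20, -75, -0.06).
Solve a·Δx + b·Δy = Δz: det = (-115)·(-75) − 20·(-10) = 8825.
∂z/∂x = [(+0.57)·(-75) − (-0.06)·(-10)] / 8825 = -0.004912
∂z/∂y = [(-115)·(-0.06) − 20·(+0.57)] / 8825 = -0.0005099
Steepest decrease is along −∇f = (+0.004912 E, +0.0005099 N) → east.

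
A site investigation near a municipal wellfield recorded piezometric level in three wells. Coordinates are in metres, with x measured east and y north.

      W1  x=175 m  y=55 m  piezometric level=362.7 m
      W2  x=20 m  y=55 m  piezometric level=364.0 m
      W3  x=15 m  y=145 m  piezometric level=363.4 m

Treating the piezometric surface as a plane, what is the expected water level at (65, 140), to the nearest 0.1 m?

363.0 m

With h = a·x + b·y + c and W1 as origin, the differences give:
  (-155)·a + 0·b = +1.3
  (-160)·a + 90·b = +0.7
Eliminate b (×90 and ×0, subtract): -13950·a = 117.00 → a = ∂h/∂x = -0.008387
Back-substitute: b = ∂h/∂y = -0.007133.
h(65, 140) = 362.7 + (-0.008387)·(-110) + (-0.007133)·(85) = 362.7 +0.923 -0.606 = 363.016 m.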